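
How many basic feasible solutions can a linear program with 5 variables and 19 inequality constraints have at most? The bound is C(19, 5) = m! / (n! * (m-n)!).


Each vertex corresponds to some choice of n active constraints out of m, so the number of vertices is at most C(m, n) = m! / (n!(m-n)!).
m = 19, n = 5
Numerator: 19 * 18 * 17 * 16 * 15
Denominator: 5! = 120
C(19, 5) = 11628


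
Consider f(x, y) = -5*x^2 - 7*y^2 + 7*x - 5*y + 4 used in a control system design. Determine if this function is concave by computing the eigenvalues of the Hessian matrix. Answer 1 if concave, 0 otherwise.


The Hessian of f(x,y) = -5*x^2 - 7*y^2 + 7*x - 5*y + 4 is:
H = [[-10, 0], [0, -14]]
Trace = -10 - 14 = -24
Determinant = -10*-14 - (0)^2 = 140
Discriminant = (-24)^2 - 4*140 = 16.0
Eigenvalues: lambda_1 = -14.0, lambda_2 = -10.0
The function is concave.

1


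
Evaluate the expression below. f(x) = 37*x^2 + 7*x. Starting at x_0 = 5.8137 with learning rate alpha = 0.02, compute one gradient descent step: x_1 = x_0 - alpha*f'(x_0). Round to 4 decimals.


We compute the gradient at x_0 and apply the update.
f'(x) = 74*x + 7
f'(5.8137) = 74*5.8137 + 7 = 437.2138
x_1 = 5.8137 - 0.02*437.2138 = -2.9306


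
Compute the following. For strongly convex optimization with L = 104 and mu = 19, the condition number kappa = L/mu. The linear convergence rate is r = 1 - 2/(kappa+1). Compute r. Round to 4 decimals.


Step 1: Compute the condition number.
kappa = L/mu = 104/19 = 5.4737
Step 2: Compute the convergence rate.
r = 1 - 2/(kappa + 1) = 1 - 2*mu/(L + mu) = (L - mu)/(L + mu) = 85/123 = 0.6911


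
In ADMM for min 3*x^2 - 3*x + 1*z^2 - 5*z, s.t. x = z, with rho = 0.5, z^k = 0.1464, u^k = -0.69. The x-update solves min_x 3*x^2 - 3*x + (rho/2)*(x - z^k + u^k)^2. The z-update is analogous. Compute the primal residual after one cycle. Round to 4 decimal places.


ADMM iteration with rho = 0.5, z^k = 0.1464, u^k = -0.69
Step 1: x-update.
Minimize 3*x^2 - 3*x + (0.5/2)*(x - 0.1464 - 0.69)^2
FOC: (2*3 + 0.5)*x = 3 + 0.5*(0.1464 + 0.69)
x^{k+1} = 0.5259
Step 2: z-update.
Minimize 1*z^2 - 5*z + (0.5/2)*(0.5259 - z - 0.69)^2
FOC: (2*1 + 0.5)*z = 5 + 0.5*(0.5259 - 0.69)
z^{k+1} = 1.9672
Step 3: u-update.
u^{k+1} = -0.69 + 0.5259 - 1.9672 = -2.1313
Step 4: Primal residual = |0.5259 - 1.9672| = 1.4413


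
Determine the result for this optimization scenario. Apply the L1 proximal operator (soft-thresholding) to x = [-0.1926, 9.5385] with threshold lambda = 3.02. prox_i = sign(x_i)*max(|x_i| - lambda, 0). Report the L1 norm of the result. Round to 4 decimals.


Soft-thresholding with lambda = 3.02:
prox(-0.1926) = sign(-0.1926)*max(|-0.1926| - 3.02, 0) = 0.0
prox(9.5385) = sign(9.5385)*max(|9.5385| - 3.02, 0) = 6.5185
prox(x) = [0.0, 6.5185]
||prox(x)||_1 = 0.0 + 6.5185 = 6.5185


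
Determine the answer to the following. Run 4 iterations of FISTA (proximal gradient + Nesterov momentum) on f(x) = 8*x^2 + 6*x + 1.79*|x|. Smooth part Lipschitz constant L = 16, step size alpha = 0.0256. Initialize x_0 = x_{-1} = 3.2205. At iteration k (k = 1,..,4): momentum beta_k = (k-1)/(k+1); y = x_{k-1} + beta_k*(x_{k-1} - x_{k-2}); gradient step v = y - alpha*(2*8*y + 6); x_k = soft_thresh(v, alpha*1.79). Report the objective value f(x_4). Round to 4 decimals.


FISTA on f(x) = 8*x^2 + 6*x + 1.79*|x|
L = 16, alpha = 0.0256
Iteration 1: beta = 0.0, y = 3.2205 + 0.0*(3.2205 - 3.2205) = 3.2205
  grad(y) = 57.528, v = y - alpha*grad = 1.7478
  prox(v) = soft_thresh(1.7478, 0.0458) = 1.702
Iteration 2: beta = 0.3333, y = 1.702 + 0.3333*(1.702 - 3.2205) = 1.1958
  grad(y) = 25.1325, v = y - alpha*grad = 0.5524
  prox(v) = soft_thresh(0.5524, 0.0458) = 0.5066
Iteration 3: beta = 0.5, y = 0.5066 + 0.5*(0.5066 - 1.702) = -0.0911
  grad(y) = 4.5419, v = y - alpha*grad = -0.2074
  prox(v) = soft_thresh(-0.2074, 0.0458) = -0.1616
Iteration 4: beta = 0.6, y = -0.1616 + 0.6*(-0.1616 - 0.5066) = -0.5625
  grad(y) = -2.9995, v = y - alpha*grad = -0.4857
  prox(v) = soft_thresh(-0.4857, 0.0458) = -0.4399
f(x_4) = 8*(-0.4399)^2 + 6*(-0.4399) + 1.79*|-0.4399| = -0.304


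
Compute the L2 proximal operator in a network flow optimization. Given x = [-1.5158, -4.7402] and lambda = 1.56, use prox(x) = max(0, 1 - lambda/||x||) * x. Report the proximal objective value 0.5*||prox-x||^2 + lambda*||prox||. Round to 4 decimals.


Step 1: Compute ||x||.
||x|| = 4.9767
Step 2: Compute scaling factor.
scale = max(0, 1 - 1.56/4.9767) = 0.6865
Step 3: prox(x) = [-1.0407, -3.2543]
||prox(x)|| = 3.4167
Step 4: Proximal objective.
0.5*||prox-x||^2 = 1.2168
lambda*||prox|| = 5.3301
Total = 6.5468


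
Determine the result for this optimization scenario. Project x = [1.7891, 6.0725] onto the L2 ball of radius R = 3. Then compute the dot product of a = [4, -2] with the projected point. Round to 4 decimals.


Step 1: Compute ||x|| (intermediates to 6 decimals).
||x|| = sqrt(1.7891^2 + 6.0725^2) = 6.330571
Step 2: Project.
Since ||x|| > R, scale = R/||x|| = 3/6.330571 = 0.473891, proj(x) = scale * x
proj(x) = [0.847838, 2.877703]
Step 3: Dot product.
a^T * proj(x) = 4*0.847838 - 2*2.877703 = -2.3641


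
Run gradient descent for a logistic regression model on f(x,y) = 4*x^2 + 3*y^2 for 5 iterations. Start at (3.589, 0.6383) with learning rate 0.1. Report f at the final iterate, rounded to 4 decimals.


Gradient descent on f(x,y) = 4*x^2 + 3*y^2.
Starting point: (3.589, 0.6383), alpha = 0.1
Step 1: grad_x = 2*4*3.589 = 28.712, grad_y = 2*3*0.6383 = 3.8298
  x_1 = 3.589 - 0.1*28.712 = 0.7178
  y_1 = 0.6383 - 0.1*3.8298 = 0.2553
Step 2: grad_x = 2*4*0.7178 = 5.7424, grad_y = 2*3*0.2553 = 1.5319
  x_2 = 0.7178 - 0.1*5.7424 = 0.1436
  y_2 = 0.2553 - 0.1*1.5319 = 0.1021
Step 3: grad_x = 2*4*0.1436 = 1.1485, grad_y = 2*3*0.1021 = 0.6128
  x_3 = 0.1436 - 0.1*1.1485 = 0.0287
  y_3 = 0.1021 - 0.1*0.6128 = 0.0409
Step 4: grad_x = 2*4*0.0287 = 0.2297, grad_y = 2*3*0.0409 = 0.2451
  x_4 = 0.0287 - 0.1*0.2297 = 0.0057
  y_4 = 0.0409 - 0.1*0.2451 = 0.0163
Step 5: grad_x = 2*4*0.0057 = 0.0459, grad_y = 2*3*0.0163 = 0.098
  x_5 = 0.0057 - 0.1*0.0459 = 0.0011
  y_5 = 0.0163 - 0.1*0.098 = 0.0065
f(0.0011, 0.0065) = 4*0.0011^2 + 3*0.0065^2 = 0.0001


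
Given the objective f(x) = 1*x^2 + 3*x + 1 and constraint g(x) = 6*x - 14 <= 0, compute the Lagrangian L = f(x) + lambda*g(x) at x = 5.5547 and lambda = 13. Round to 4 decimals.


Step 1: Evaluate f(x).
f(5.5547) = 1*5.5547^2 + 3*5.5547 + 1 = 48.5188
Step 2: Evaluate g(x).
g(5.5547) = 6*5.5547 - 14 = 19.3282
Step 3: Compute Lagrangian.
L = 48.5188 + 13*19.3282 = 299.7854


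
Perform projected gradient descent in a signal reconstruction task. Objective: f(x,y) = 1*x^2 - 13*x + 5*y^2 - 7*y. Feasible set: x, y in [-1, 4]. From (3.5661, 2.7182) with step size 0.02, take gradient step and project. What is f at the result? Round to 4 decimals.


Step 1: Compute gradient at (3.5661, 2.7182).
grad_x = 2*1*3.5661 - 13 = -5.8678
grad_y = 2*5*2.7182 - 7 = 20.182
Step 2: Gradient step.
x_raw = 3.5661 - 0.02*-5.8678 = 3.6835
y_raw = 2.7182 - 0.02*20.182 = 2.3146
Step 3: Project onto [-1, 4].
x_proj = clip(3.6835) = 3.6835
y_proj = clip(2.3146) = 2.3146
Step 4: Evaluate f.
f(3.6835, 2.3146) = -23.7331


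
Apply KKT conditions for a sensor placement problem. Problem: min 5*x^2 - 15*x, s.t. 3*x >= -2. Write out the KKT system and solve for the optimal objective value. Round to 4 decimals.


Step 1: Try lambda = 0 (constraint inactive).
Stationarity: 2*5*x - 15 = 0
x* = 15/(2*5) = 1.5
Check constraint: 3*1.5 = 4.5 >= -2 -- satisfied.
Step 2: Compute optimal value.
f(x*) = 5*1.5^2 - 15*1.5 = -11.25


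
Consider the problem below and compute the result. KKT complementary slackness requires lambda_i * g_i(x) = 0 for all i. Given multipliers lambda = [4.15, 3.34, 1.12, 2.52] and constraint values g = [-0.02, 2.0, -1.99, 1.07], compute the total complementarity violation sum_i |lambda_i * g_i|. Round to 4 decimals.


KKT complementary slackness check:
lambda_1 * g_1 = 4.15 * -0.02 = -0.083
lambda_2 * g_2 = 3.34 * 2.0 = 6.68
lambda_3 * g_3 = 1.12 * -1.99 = -2.2288
lambda_4 * g_4 = 2.52 * 1.07 = 2.6964
Total violation = 0.083 + 6.68 + 2.2288 + 2.6964 = 11.6882


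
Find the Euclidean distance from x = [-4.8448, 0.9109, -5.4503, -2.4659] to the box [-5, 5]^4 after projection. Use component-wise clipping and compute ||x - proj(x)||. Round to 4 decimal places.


Project each component onto [-5, 5].
clip(-4.8448) = -4.8448, clip(0.9109) = 0.9109, clip(-5.4503) = -5.0, clip(-2.4659) = -2.4659
Projection = [-4.8448, 0.9109, -5.0, -2.4659]
Squared diffs: [0.0, 0.0, 0.2028, 0.0]
Distance = sqrt(0.2028) = 0.4503


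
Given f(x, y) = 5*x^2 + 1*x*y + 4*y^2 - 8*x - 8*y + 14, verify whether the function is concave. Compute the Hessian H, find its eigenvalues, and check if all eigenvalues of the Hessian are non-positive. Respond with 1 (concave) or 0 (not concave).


The Hessian of f(x,y) = 5*x^2 + 1*x*y + 4*y^2 - 8*x - 8*y + 14 is:
H = [[10, 1], [1, 8]]
Trace = 10 + 8 = 18
Determinant = 10*8 - (1)^2 = 79
Discriminant = (18)^2 - 4*79 = 8.0
Eigenvalues: lambda_1 = 7.5858, lambda_2 = 10.4142
The function is not concave.

0


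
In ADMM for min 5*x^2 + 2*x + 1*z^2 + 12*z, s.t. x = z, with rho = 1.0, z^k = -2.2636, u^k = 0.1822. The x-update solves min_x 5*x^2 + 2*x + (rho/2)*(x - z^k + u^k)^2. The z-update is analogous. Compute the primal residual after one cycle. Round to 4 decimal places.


ADMM iteration with rho = 1.0, z^k = -2.2636, u^k = 0.1822
Step 1: x-update.
Minimize 5*x^2 + 2*x + (1.0/2)*(x + 2.2636 + 0.1822)^2
FOC: (2*5 + 1.0)*x = -2 + 1.0*(-2.2636 - 0.1822)
x^{k+1} = -0.4042
Step 2: z-update.
Minimize 1*z^2 + 12*z + (1.0/2)*(-0.4042 - z + 0.1822)^2
FOC: (2*1 + 1.0)*z = -12 + 1.0*(-0.4042 + 0.1822)
z^{k+1} = -4.074
Step 3: u-update.
u^{k+1} = 0.1822 - 0.4042 + 4.074 = 3.852
Step 4: Primal residual = |-0.4042 + 4.074| = 3.6698


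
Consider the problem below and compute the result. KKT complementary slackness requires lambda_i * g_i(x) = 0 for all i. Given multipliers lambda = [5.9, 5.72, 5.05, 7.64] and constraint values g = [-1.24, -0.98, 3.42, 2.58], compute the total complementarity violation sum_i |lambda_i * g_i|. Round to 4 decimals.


KKT complementary slackness check:
lambda_1 * g_1 = 5.9 * -1.24 = -7.316
lambda_2 * g_2 = 5.72 * -0.98 = -5.6056
lambda_3 * g_3 = 5.05 * 3.42 = 17.271
lambda_4 * g_4 = 7.64 * 2.58 = 19.7112
Total violation = 7.316 + 5.6056 + 17.271 + 19.7112 = 49.9038


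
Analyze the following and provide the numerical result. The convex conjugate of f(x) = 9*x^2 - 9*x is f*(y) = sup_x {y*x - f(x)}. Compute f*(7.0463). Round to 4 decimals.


f*(y) = sup_x {y*x - a*x^2 - b*x} = sup_x {(y-b)*x - a*x^2}
FOC: (y - b) - 2a*x = 0 => x* = (y - b)/(2a)
x* = (7.0463 + 9)/(2*9) = 0.8915
f*(7.0463) = (y-b)^2/(4a) = (7.0463 + 9)^2/(4*9)
= 257.4837/36 = 7.1523


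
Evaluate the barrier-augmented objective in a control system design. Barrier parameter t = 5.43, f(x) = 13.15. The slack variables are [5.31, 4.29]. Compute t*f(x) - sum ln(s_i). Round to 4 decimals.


Step 1: Compute log-barrier.
ln values: [1.6696, 1.4563]
phi = -(1.6696 + 1.4563) = -3.1259
Step 2: Compute augmented objective.
t*f(x) = 5.43*13.15 = 71.4045
Total = 71.4045 - 3.1259 = 68.2786


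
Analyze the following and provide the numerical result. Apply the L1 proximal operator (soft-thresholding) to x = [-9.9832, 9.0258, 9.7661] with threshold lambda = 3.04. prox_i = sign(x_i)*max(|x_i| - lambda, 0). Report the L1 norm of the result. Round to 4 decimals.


Soft-thresholding with lambda = 3.04:
prox(-9.9832) = sign(-9.9832)*max(|-9.9832| - 3.04, 0) = -6.9432
prox(9.0258) = sign(9.0258)*max(|9.0258| - 3.04, 0) = 5.9858
prox(9.7661) = sign(9.7661)*max(|9.7661| - 3.04, 0) = 6.7261
prox(x) = [-6.9432, 5.9858, 6.7261]
||prox(x)||_1 = 6.9432 + 5.9858 + 6.7261 = 19.6551


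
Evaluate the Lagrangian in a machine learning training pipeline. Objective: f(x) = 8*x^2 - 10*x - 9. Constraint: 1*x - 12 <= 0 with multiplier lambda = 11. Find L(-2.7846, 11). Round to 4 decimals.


Step 1: Evaluate f(x).
f(-2.7846) = 8*(-2.7846)^2 - 10*(-2.7846) - 9 = 80.878
Step 2: Evaluate g(x).
g(-2.7846) = 1*-2.7846 - 12 = -14.7846
Step 3: Compute Lagrangian.
L = 80.878 + 11*-14.7846 = -81.7526


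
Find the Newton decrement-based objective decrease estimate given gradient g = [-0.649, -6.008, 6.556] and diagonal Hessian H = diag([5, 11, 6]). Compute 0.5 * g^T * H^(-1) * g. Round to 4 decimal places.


Step 1: H is diagonal, so H^(-1) * g = [-0.1298, -0.5462, 1.0927].
Step 2: g^T H^(-1) g = sum_i g_i^2 / H_ii
  = (-0.649)^2/5 + (-6.008)^2/11 + (6.556)^2/6
  = 0.0842 + 3.2815 + 7.1635 = 10.5292
Step 3: Objective decrease = 0.5 * g^T H^(-1) g = 5.2646


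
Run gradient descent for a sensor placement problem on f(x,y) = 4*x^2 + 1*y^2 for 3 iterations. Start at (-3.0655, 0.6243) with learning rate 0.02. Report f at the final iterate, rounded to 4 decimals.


Gradient descent on f(x,y) = 4*x^2 + 1*y^2.
Starting point: (-3.0655, 0.6243), alpha = 0.02
Step 1: grad_x = 2*4*-3.0655 = -24.524, grad_y = 2*1*0.6243 = 1.2486
  x_1 = -3.0655 - 0.02*-24.524 = -2.575
  y_1 = 0.6243 - 0.02*1.2486 = 0.5993
Step 2: grad_x = 2*4*-2.575 = -20.6002, grad_y = 2*1*0.5993 = 1.1987
  x_2 = -2.575 - 0.02*-20.6002 = -2.163
  y_2 = 0.5993 - 0.02*1.1987 = 0.5754
Step 3: grad_x = 2*4*-2.163 = -17.3041, grad_y = 2*1*0.5754 = 1.1507
  x_3 = -2.163 - 0.02*-17.3041 = -1.8169
  y_3 = 0.5754 - 0.02*1.1507 = 0.5523
f(-1.8169, 0.5523) = 4*(-1.8169)^2 + 1*0.5523^2 = 13.5101


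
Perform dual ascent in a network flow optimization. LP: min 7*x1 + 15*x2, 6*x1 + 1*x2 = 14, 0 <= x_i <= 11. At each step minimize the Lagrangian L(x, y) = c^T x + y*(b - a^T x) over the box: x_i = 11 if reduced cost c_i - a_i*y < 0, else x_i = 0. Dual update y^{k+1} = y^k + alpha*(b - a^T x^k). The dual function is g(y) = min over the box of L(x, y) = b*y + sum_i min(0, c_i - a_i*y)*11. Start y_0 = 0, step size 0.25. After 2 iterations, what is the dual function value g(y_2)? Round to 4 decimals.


Dual ascent for LP: min 7*x1 + 15*x2, 6*x1 + 1*x2 = 14, 0 <= x_i <= 11
Step 1: y^k = 0.0, reduced costs: (7.0, 15.0)
  x^k = (0.0, 0.0), subgradient = b - a^T x = 14.0
  y^{k+1} = 0.0 + 0.25*14.0 = 3.5
Step 2: y^k = 3.5, reduced costs: (-14.0, 11.5)
  x^k = (11.0, 0.0), subgradient = b - a^T x = -52.0
  y^{k+1} = 3.5 + 0.25*-52.0 = -9.5
Dual objective at y_2 = -9.5: reduced costs (64.0, 24.5), box minimizer x = (0.0, 0.0)
g(y_2) = b*y + (c1 - a1*y)*x1 + (c2 - a2*y)*x2 = 14*(-9.5) + 64.0*0.0 + 24.5*0.0 = -133.0 + 0.0 + 0.0 = -133.0


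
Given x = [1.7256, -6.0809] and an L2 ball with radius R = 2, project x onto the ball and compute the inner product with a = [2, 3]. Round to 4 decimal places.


Step 1: Compute ||x|| (intermediates to 6 decimals).
||x|| = sqrt(1.7256^2 + (-6.0809)^2) = 6.321
Step 2: Project.
Since ||x|| > R, scale = R/||x|| = 2/6.321 = 0.316406, proj(x) = scale * x
proj(x) = [0.54599, -1.924033]
Step 3: Dot product.
a^T * proj(x) = 2*0.54599 + 3*(-1.924033) = -4.6801


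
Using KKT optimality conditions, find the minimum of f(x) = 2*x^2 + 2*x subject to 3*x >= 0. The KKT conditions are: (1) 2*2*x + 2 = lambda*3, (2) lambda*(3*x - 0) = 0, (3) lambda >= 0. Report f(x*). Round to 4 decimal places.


Step 1: Try lambda = 0 (constraint inactive).
x_unc = -2/(2*2) = -0.5
Check: 3*-0.5 = -1.5 < 0 -- violated!
Step 2: Constraint must be active: 3*x = 0
x* = 0/3 = 0.0
lambda = (2*2*0.0 + 2)/3 = 0.6667
Step 3: Compute optimal value.
f(x*) = 2*0.0^2 + 2*0.0 = 0.0


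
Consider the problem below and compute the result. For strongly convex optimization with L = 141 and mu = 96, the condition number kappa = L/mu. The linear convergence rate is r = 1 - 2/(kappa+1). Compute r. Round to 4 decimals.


Step 1: Compute the condition number.
kappa = L/mu = 141/96 = 1.4688
Step 2: Compute the convergence rate.
r = 1 - 2/(kappa + 1) = 1 - 2*mu/(L + mu) = (L - mu)/(L + mu) = 45/237 = 0.1899


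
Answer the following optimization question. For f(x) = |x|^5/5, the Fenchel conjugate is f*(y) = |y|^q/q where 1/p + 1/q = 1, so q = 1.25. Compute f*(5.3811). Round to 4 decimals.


The conjugate exponent q satisfies 1/p + 1/q = 1.
p = 5, so q = 5/(5 - 1) = 1.25
|y|^q = 5.3811^1.25 = 8.1958
f*(5.3811) = 8.1958 / 1.25 = 6.5566


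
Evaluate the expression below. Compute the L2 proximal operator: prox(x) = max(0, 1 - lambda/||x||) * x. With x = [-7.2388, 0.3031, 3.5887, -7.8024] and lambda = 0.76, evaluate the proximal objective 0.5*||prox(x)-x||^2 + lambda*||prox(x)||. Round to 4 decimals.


Step 1: Compute ||x||.
||x|| = 11.236
Step 2: Compute scaling factor.
scale = max(0, 1 - 0.76/11.236) = 0.9324
Step 3: prox(x) = [-6.7492, 0.2826, 3.346, -7.2746]
||prox(x)|| = 10.476
Step 4: Proximal objective.
0.5*||prox-x||^2 = 0.2888
lambda*||prox|| = 7.9618
Total = 8.2506


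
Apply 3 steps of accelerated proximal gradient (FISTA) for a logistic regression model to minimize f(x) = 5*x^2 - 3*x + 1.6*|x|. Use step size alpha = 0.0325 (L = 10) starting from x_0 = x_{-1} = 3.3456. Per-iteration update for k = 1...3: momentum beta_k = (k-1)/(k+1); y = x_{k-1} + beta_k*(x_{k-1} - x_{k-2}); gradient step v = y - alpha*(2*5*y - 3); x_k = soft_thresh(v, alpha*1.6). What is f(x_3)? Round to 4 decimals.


FISTA on f(x) = 5*x^2 - 3*x + 1.6*|x|
L = 10, alpha = 0.0325
Iteration 1: beta = 0.0, y = 3.3456 + 0.0*(3.3456 - 3.3456) = 3.3456
  grad(y) = 30.456, v = y - alpha*grad = 2.3558
  prox(v) = soft_thresh(2.3558, 0.052) = 2.3038
Iteration 2: beta = 0.3333, y = 2.3038 + 0.3333*(2.3038 - 3.3456) = 1.9565
  grad(y) = 16.5651, v = y - alpha*grad = 1.4181
  prox(v) = soft_thresh(1.4181, 0.052) = 1.3661
Iteration 3: beta = 0.5, y = 1.3661 + 0.5*(1.3661 - 2.3038) = 0.8973
  grad(y) = 5.9732, v = y - alpha*grad = 0.7032
  prox(v) = soft_thresh(0.7032, 0.052) = 0.6512
f(x_3) = 5*0.6512^2 - 3*0.6512 + 1.6*|0.6512| = 1.2086


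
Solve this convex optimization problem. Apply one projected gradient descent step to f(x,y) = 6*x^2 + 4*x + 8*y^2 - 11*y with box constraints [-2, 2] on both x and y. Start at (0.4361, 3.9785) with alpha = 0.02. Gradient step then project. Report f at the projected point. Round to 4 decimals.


Step 1: Compute gradient at (0.4361, 3.9785).
grad_x = 2*6*0.4361 + 4 = 9.2332
grad_y = 2*8*3.9785 - 11 = 52.656
Step 2: Gradient step.
x_raw = 0.4361 - 0.02*9.2332 = 0.2514
y_raw = 3.9785 - 0.02*52.656 = 2.9254
Step 3: Project onto [-2, 2].
x_proj = clip(0.2514) = 0.2514
y_proj = clip(2.9254) = 2.0
Step 4: Evaluate f.
f(0.2514, 2.0) = 11.3851


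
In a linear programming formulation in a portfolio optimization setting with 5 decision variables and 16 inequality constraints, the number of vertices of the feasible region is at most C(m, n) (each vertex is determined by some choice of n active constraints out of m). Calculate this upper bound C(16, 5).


Each vertex corresponds to some choice of n active constraints out of m, so the number of vertices is at most C(m, n) = m! / (n!(m-n)!).
m = 16, n = 5
Numerator: 16 * 15 * 14 * 13 * 12
Denominator: 5! = 120
C(16, 5) = 4368


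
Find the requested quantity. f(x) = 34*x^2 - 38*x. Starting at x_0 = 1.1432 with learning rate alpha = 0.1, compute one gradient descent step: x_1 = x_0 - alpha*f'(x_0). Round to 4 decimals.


We compute the gradient at x_0 and apply the update.
f'(x) = 68*x - 38
f'(1.1432) = 68*1.1432 - 38 = 39.7376
x_1 = 1.1432 - 0.1*39.7376 = -2.8306


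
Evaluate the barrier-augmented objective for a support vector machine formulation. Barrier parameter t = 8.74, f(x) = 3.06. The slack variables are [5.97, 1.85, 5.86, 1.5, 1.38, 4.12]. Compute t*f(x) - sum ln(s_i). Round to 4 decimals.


Step 1: Compute log-barrier.
ln values: [1.7867, 0.6152, 1.7681, 0.4055, 0.3221, 1.4159]
phi = -(1.7867 + 0.6152 + 1.7681 + 0.4055 + 0.3221 + 1.4159) = -6.3135
Step 2: Compute augmented objective.
t*f(x) = 8.74*3.06 = 26.7444
Total = 26.7444 - 6.3135 = 20.4309


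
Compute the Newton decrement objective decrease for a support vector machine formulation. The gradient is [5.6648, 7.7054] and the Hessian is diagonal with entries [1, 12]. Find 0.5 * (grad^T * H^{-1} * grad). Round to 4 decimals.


Step 1: H is diagonal, so H^(-1) * g = [5.6648, 0.6421].
Step 2: g^T H^(-1) g = sum_i g_i^2 / H_ii
  = (5.6648)^2/1 + (7.7054)^2/12
  = 32.09 + 4.9478 = 37.0377
Step 3: Objective decrease = 0.5 * g^T H^(-1) g = 18.5189


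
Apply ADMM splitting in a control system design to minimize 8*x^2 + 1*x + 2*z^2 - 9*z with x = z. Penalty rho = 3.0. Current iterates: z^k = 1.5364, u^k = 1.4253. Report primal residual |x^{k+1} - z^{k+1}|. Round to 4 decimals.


ADMM iteration with rho = 3.0, z^k = 1.5364, u^k = 1.4253
Step 1: x-update.
Minimize 8*x^2 + 1*x + (3.0/2)*(x - 1.5364 + 1.4253)^2
FOC: (2*8 + 3.0)*x = -1 + 3.0*(1.5364 - 1.4253)
x^{k+1} = -0.0351
Step 2: z-update.
Minimize 2*z^2 - 9*z + (3.0/2)*(-0.0351 - z + 1.4253)^2
FOC: (2*2 + 3.0)*z = 9 + 3.0*(-0.0351 + 1.4253)
z^{k+1} = 1.8815
Step 3: u-update.
u^{k+1} = 1.4253 - 0.0351 - 1.8815 = -0.4913
Step 4: Primal residual = |-0.0351 - 1.8815| = 1.9166


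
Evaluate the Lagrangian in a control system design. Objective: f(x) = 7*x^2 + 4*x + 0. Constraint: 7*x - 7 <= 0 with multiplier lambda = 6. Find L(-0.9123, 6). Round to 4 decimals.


Step 1: Evaluate f(x).
f(-0.9123) = 7*(-0.9123)^2 + 4*(-0.9123) + 0 = 2.1768
Step 2: Evaluate g(x).
g(-0.9123) = 7*-0.9123 - 7 = -13.3861
Step 3: Compute Lagrangian.
L = 2.1768 + 6*-13.3861 = -78.1398


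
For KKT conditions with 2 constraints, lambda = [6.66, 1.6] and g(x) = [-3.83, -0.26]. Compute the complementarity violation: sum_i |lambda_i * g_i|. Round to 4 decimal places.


KKT complementary slackness check:
lambda_1 * g_1 = 6.66 * -3.83 = -25.5078
lambda_2 * g_2 = 1.6 * -0.26 = -0.416
Total violation = 25.5078 + 0.416 = 25.9238


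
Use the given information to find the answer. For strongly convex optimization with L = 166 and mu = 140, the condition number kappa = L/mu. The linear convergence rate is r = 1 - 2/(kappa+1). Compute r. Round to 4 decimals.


Step 1: Compute the condition number.
kappa = L/mu = 166/140 = 1.1857
Step 2: Compute the convergence rate.
r = 1 - 2/(kappa + 1) = 1 - 2*mu/(L + mu) = (L - mu)/(L + mu) = 26/306 = 0.085


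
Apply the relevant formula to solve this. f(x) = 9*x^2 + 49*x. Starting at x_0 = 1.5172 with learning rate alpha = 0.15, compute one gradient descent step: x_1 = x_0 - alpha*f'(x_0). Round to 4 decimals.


We compute the gradient at x_0 and apply the update.
f'(x) = 18*x + 49
f'(1.5172) = 18*1.5172 + 49 = 76.3096
x_1 = 1.5172 - 0.15*76.3096 = -9.9292


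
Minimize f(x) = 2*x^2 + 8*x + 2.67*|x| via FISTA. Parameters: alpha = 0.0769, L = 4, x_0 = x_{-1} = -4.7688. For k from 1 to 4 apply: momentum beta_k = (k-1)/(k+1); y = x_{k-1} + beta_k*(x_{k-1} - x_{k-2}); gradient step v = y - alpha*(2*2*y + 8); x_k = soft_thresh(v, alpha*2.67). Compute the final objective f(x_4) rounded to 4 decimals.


FISTA on f(x) = 2*x^2 + 8*x + 2.67*|x|
L = 4, alpha = 0.0769
Iteration 1: beta = 0.0, y = -4.7688 + 0.0*(-4.7688 + 4.7688) = -4.7688
  grad(y) = -11.0752, v = y - alpha*grad = -3.9171
  prox(v) = soft_thresh(-3.9171, 0.2053) = -3.7118
Iteration 2: beta = 0.3333, y = -3.7118 + 0.3333*(-3.7118 + 4.7688) = -3.3595
  grad(y) = -5.4378, v = y - alpha*grad = -2.9413
  prox(v) = soft_thresh(-2.9413, 0.2053) = -2.736
Iteration 3: beta = 0.5, y = -2.736 + 0.5*(-2.736 + 3.7118) = -2.2481
  grad(y) = -0.9922, v = y - alpha*grad = -2.1718
  prox(v) = soft_thresh(-2.1718, 0.2053) = -1.9664
Iteration 4: beta = 0.6, y = -1.9664 + 0.6*(-1.9664 + 2.736) = -1.5047
  grad(y) = 1.9812, v = y - alpha*grad = -1.6571
  prox(v) = soft_thresh(-1.6571, 0.2053) = -1.4517
f(x_4) = 2*(-1.4517)^2 + 8*(-1.4517) + 2.67*|-1.4517| = -3.5227


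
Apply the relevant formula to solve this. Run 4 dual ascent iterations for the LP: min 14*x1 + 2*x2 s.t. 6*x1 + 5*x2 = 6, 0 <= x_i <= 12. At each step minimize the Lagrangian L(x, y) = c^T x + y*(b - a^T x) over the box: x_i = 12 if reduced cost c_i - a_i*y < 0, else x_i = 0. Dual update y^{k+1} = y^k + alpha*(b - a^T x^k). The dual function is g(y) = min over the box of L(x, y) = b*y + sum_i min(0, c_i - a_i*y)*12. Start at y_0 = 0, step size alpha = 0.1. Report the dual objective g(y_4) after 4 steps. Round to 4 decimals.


Dual ascent for LP: min 14*x1 + 2*x2, 6*x1 + 5*x2 = 6, 0 <= x_i <= 12
Step 1: y^k = 0.0, reduced costs: (14.0, 2.0)
  x^k = (0.0, 0.0), subgradient = b - a^T x = 6.0
  y^{k+1} = 0.0 + 0.1*6.0 = 0.6
Step 2: y^k = 0.6, reduced costs: (10.4, -1.0)
  x^k = (0.0, 12.0), subgradient = b - a^T x = -54.0
  y^{k+1} = 0.6 + 0.1*-54.0 = -4.8
Step 3: y^k = -4.8, reduced costs: (42.8, 26.0)
  x^k = (0.0, 0.0), subgradient = b - a^T x = 6.0
  y^{k+1} = -4.8 + 0.1*6.0 = -4.2
Step 4: y^k = -4.2, reduced costs: (39.2, 23.0)
  x^k = (0.0, 0.0), subgradient = b - a^T x = 6.0
  y^{k+1} = -4.2 + 0.1*6.0 = -3.6
Dual objective at y_4 = -3.6: reduced costs (35.6, 20.0), box minimizer x = (0.0, 0.0)
g(y_4) = b*y + (c1 - a1*y)*x1 + (c2 - a2*y)*x2 = 6*(-3.6) + 35.6*0.0 + 20.0*0.0 = -21.6 + 0.0 + 0.0 = -21.6


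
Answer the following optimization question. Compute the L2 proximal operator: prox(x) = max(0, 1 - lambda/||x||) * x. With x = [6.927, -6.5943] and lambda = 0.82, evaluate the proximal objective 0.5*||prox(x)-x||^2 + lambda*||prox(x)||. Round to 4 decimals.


Step 1: Compute ||x||.
||x|| = 9.5639
Step 2: Compute scaling factor.
scale = max(0, 1 - 0.82/9.5639) = 0.9143
Step 3: prox(x) = [6.3331, -6.0289]
||prox(x)|| = 8.7439
Step 4: Proximal objective.
0.5*||prox-x||^2 = 0.3362
lambda*||prox|| = 7.17
Total = 7.5062


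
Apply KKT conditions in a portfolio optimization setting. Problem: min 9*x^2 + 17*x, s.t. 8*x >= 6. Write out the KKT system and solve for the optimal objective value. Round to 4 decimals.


Step 1: Try lambda = 0 (constraint inactive).
x_unc = -17/(2*9) = -0.9444
Check: 8*-0.9444 = -7.5552 < 6 -- violated!
Step 2: Constraint must be active: 8*x = 6
x* = 6/8 = 0.75
lambda = (2*9*0.75 + 17)/8 = 3.8125
Step 3: Compute optimal value.
f(x*) = 9*0.75^2 + 17*0.75 = 17.8125


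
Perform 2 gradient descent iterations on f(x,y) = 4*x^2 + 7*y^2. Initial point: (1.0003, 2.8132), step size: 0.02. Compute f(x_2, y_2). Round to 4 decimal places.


Gradient descent on f(x,y) = 4*x^2 + 7*y^2.
Starting point: (1.0003, 2.8132), alpha = 0.02
Step 1: grad_x = 2*4*1.0003 = 8.0024, grad_y = 2*7*2.8132 = 39.3848
  x_1 = 1.0003 - 0.02*8.0024 = 0.8403
  y_1 = 2.8132 - 0.02*39.3848 = 2.0255
Step 2: grad_x = 2*4*0.8403 = 6.722, grad_y = 2*7*2.0255 = 28.3571
  x_2 = 0.8403 - 0.02*6.722 = 0.7058
  y_2 = 2.0255 - 0.02*28.3571 = 1.4584
f(0.7058, 1.4584) = 4*0.7058^2 + 7*1.4584^2 = 16.8804


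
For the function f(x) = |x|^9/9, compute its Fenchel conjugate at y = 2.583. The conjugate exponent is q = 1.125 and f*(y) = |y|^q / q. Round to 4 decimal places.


The conjugate exponent q satisfies 1/p + 1/q = 1.
p = 9, so q = 9/(9 - 1) = 1.125
|y|^q = 2.583^1.125 = 2.9083
f*(2.583) = 2.9083 / 1.125 = 2.5852


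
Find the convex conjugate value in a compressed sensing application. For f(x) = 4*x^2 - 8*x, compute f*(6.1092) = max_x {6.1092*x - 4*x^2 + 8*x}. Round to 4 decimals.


f*(y) = sup_x {y*x - a*x^2 - b*x} = sup_x {(y-b)*x - a*x^2}
FOC: (y - b) - 2a*x = 0 => x* = (y - b)/(2a)
x* = (6.1092 + 8)/(2*4) = 1.7637
f*(6.1092) = (y-b)^2/(4a) = (6.1092 + 8)^2/(4*4)
= 199.0695/16 = 12.4418


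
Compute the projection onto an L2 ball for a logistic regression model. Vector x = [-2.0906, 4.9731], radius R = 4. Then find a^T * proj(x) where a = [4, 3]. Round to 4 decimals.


Step 1: Compute ||x|| (intermediates to 6 decimals).
||x|| = sqrt((-2.0906)^2 + 4.9731^2) = 5.394658
Step 2: Project.
Since ||x|| > R, scale = R/||x|| = 4/5.394658 = 0.741474, proj(x) = scale * x
proj(x) = [-1.550126, 3.687424]
Step 3: Dot product.
a^T * proj(x) = 4*(-1.550126) + 3*3.687424 = 4.8618


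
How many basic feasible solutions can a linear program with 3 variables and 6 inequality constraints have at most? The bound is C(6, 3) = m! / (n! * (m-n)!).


Each vertex corresponds to some choice of n active constraints out of m, so the number of vertices is at most C(m, n) = m! / (n!(m-n)!).
m = 6, n = 3
Numerator: 6 * 5 * 4
Denominator: 3! = 6
C(6, 3) = 20


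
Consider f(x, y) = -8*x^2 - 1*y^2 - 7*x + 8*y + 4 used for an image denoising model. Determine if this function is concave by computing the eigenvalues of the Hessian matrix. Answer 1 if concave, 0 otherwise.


The Hessian of f(x,y) = -8*x^2 - 1*y^2 - 7*x + 8*y + 4 is:
H = [[-16, 0], [0, -2]]
Trace = -16 - 2 = -18
Determinant = -16*-2 - (0)^2 = 32
Discriminant = (-18)^2 - 4*32 = 196.0
Eigenvalues: lambda_1 = -16.0, lambda_2 = -2.0
The function is concave.

1


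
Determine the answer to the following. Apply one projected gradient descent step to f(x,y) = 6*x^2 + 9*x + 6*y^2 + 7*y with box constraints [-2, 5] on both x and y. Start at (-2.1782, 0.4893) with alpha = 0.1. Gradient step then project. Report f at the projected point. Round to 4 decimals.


Step 1: Compute gradient at (-2.1782, 0.4893).
grad_x = 2*6*-2.1782 + 9 = -17.1384
grad_y = 2*6*0.4893 + 7 = 12.8716
Step 2: Gradient step.
x_raw = -2.1782 - 0.1*-17.1384 = -0.4644
y_raw = 0.4893 - 0.1*12.8716 = -0.7979
Step 3: Project onto [-2, 5].
x_proj = clip(-0.4644) = -0.4644
y_proj = clip(-0.7979) = -0.7979
Step 4: Evaluate f.
f(-0.4644, -0.7979) = -4.651


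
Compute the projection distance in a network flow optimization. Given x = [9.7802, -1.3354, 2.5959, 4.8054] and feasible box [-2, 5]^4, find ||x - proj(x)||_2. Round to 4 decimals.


Project each component onto [-2, 5].
clip(9.7802) = 5.0, clip(-1.3354) = -1.3354, clip(2.5959) = 2.5959, clip(4.8054) = 4.8054
Projection = [5.0, -1.3354, 2.5959, 4.8054]
Squared diffs: [22.8503, 0.0, 0.0, 0.0]
Distance = sqrt(22.8503) = 4.7802


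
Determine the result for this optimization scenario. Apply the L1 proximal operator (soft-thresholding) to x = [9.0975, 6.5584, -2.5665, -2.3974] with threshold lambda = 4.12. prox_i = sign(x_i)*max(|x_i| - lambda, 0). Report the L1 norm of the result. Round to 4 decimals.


Soft-thresholding with lambda = 4.12:
prox(9.0975) = sign(9.0975)*max(|9.0975| - 4.12, 0) = 4.9775
prox(6.5584) = sign(6.5584)*max(|6.5584| - 4.12, 0) = 2.4384
prox(-2.5665) = sign(-2.5665)*max(|-2.5665| - 4.12, 0) = 0.0
prox(-2.3974) = sign(-2.3974)*max(|-2.3974| - 4.12, 0) = 0.0
prox(x) = [4.9775, 2.4384, 0.0, 0.0]
||prox(x)||_1 = 4.9775 + 2.4384 + 0.0 + 0.0 = 7.4159


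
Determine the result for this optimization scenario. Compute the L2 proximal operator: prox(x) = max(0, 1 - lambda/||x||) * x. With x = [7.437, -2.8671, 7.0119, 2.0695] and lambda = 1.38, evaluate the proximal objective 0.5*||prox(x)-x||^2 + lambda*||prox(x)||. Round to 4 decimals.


Step 1: Compute ||x||.
||x|| = 10.8157
Step 2: Compute scaling factor.
scale = max(0, 1 - 1.38/10.8157) = 0.8724
Step 3: prox(x) = [6.4881, -2.5013, 6.1172, 1.8054]
||prox(x)|| = 9.4357
Step 4: Proximal objective.
0.5*||prox-x||^2 = 0.9522
lambda*||prox|| = 13.0213
Total = 13.9734


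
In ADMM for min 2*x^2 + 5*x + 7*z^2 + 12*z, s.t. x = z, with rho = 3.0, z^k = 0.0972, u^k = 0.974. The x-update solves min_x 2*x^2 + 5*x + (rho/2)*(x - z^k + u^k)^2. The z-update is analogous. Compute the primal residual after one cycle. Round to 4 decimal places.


ADMM iteration with rho = 3.0, z^k = 0.0972, u^k = 0.974
Step 1: x-update.
Minimize 2*x^2 + 5*x + (3.0/2)*(x - 0.0972 + 0.974)^2
FOC: (2*2 + 3.0)*x = -5 + 3.0*(0.0972 - 0.974)
x^{k+1} = -1.0901
Step 2: z-update.
Minimize 7*z^2 + 12*z + (3.0/2)*(-1.0901 - z + 0.974)^2
FOC: (2*7 + 3.0)*z = -12 + 3.0*(-1.0901 + 0.974)
z^{k+1} = -0.7264
Step 3: u-update.
u^{k+1} = 0.974 - 1.0901 + 0.7264 = 0.6103
Step 4: Primal residual = |-1.0901 + 0.7264| = 0.3637


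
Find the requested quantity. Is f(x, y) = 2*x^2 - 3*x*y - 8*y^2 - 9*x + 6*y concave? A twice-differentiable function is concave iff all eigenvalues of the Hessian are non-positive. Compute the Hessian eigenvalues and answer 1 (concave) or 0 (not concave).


The Hessian of f(x,y) = 2*x^2 - 3*x*y - 8*y^2 - 9*x + 6*y is:
H = [[4, -3], [-3, -16]]
Trace = 4 - 16 = -12
Determinant = 4*-16 - (-3)^2 = -73
Discriminant = (-12)^2 - 4*-73 = 436.0
Eigenvalues: lambda_1 = -16.4403, lambda_2 = 4.4403
The function is not concave.

0


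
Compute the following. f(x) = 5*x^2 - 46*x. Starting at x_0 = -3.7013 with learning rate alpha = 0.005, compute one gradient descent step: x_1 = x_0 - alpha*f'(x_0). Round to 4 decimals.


We compute the gradient at x_0 and apply the update.
f'(x) = 10*x - 46
f'(-3.7013) = 10*-3.7013 - 46 = -83.013
x_1 = -3.7013 - 0.005*-83.013 = -3.2862


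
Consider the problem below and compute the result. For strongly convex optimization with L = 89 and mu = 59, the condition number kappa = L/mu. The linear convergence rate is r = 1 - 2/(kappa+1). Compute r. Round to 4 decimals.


Step 1: Compute the condition number.
kappa = L/mu = 89/59 = 1.5085
Step 2: Compute the convergence rate.
r = 1 - 2/(kappa + 1) = 1 - 2*mu/(L + mu) = (L - mu)/(L + mu) = 30/148 = 0.2027


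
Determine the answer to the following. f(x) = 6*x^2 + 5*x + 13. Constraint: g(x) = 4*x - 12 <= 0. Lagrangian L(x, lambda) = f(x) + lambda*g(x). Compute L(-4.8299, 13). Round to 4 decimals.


Step 1: Evaluate f(x).
f(-4.8299) = 6*(-4.8299)^2 + 5*(-4.8299) + 13 = 128.8181
Step 2: Evaluate g(x).
g(-4.8299) = 4*-4.8299 - 12 = -31.3196
Step 3: Compute Lagrangian.
L = 128.8181 + 13*-31.3196 = -278.3367


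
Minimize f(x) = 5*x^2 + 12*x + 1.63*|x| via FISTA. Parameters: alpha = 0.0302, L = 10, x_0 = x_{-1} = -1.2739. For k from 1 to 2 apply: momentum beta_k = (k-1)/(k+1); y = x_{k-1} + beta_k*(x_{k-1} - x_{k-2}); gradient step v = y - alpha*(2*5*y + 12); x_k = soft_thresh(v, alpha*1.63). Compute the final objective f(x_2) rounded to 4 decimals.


FISTA on f(x) = 5*x^2 + 12*x + 1.63*|x|
L = 10, alpha = 0.0302
Iteration 1: beta = 0.0, y = -1.2739 + 0.0*(-1.2739 + 1.2739) = -1.2739
  grad(y) = -0.739, v = y - alpha*grad = -1.2516
  prox(v) = soft_thresh(-1.2516, 0.0492) = -1.2024
Iteration 2: beta = 0.3333, y = -1.2024 + 0.3333*(-1.2024 + 1.2739) = -1.1785
  grad(y) = 0.2149, v = y - alpha*grad = -1.185
  prox(v) = soft_thresh(-1.185, 0.0492) = -1.1358
f(x_2) = 5*(-1.1358)^2 + 12*(-1.1358) + 1.63*|-1.1358| = -5.3281


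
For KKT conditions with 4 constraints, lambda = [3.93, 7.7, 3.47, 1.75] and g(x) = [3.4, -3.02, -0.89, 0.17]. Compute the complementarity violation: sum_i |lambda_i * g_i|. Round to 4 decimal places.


KKT complementary slackness check:
lambda_1 * g_1 = 3.93 * 3.4 = 13.362
lambda_2 * g_2 = 7.7 * -3.02 = -23.254
lambda_3 * g_3 = 3.47 * -0.89 = -3.0883
lambda_4 * g_4 = 1.75 * 0.17 = 0.2975
Total violation = 13.362 + 23.254 + 3.0883 + 0.2975 = 40.0018


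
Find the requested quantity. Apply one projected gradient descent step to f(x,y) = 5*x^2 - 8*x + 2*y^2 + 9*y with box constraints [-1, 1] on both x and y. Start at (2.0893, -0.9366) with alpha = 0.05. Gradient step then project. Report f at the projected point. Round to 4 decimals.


Step 1: Compute gradient at (2.0893, -0.9366).
grad_x = 2*5*2.0893 - 8 = 12.893
grad_y = 2*2*-0.9366 + 9 = 5.2536
Step 2: Gradient step.
x_raw = 2.0893 - 0.05*12.893 = 1.4447
y_raw = -0.9366 - 0.05*5.2536 = -1.1993
Step 3: Project onto [-1, 1].
x_proj = clip(1.4447) = 1.0
y_proj = clip(-1.1993) = -1.0
Step 4: Evaluate f.
f(1.0, -1.0) = -10.0


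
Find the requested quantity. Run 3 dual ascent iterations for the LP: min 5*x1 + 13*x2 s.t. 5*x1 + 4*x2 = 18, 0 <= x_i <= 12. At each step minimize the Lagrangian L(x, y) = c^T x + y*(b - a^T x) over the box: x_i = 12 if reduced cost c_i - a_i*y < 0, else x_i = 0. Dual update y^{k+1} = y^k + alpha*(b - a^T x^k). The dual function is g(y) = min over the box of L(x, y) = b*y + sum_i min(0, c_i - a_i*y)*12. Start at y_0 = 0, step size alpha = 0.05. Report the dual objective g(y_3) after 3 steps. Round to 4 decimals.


Dual ascent for LP: min 5*x1 + 13*x2, 5*x1 + 4*x2 = 18, 0 <= x_i <= 12
Step 1: y^k = 0.0, reduced costs: (5.0, 13.0)
  x^k = (0.0, 0.0), subgradient = b - a^T x = 18.0
  y^{k+1} = 0.0 + 0.05*18.0 = 0.9
Step 2: y^k = 0.9, reduced costs: (0.5, 9.4)
  x^k = (0.0, 0.0), subgradient = b - a^T x = 18.0
  y^{k+1} = 0.9 + 0.05*18.0 = 1.8
Step 3: y^k = 1.8, reduced costs: (-4.0, 5.8)
  x^k = (12.0, 0.0), subgradient = b - a^T x = -42.0
  y^{k+1} = 1.8 + 0.05*-42.0 = -0.3
Dual objective at y_3 = -0.3: reduced costs (6.5, 14.2), box minimizer x = (0.0, 0.0)
g(y_3) = b*y + (c1 - a1*y)*x1 + (c2 - a2*y)*x2 = 18*(-0.3) + 6.5*0.0 + 14.2*0.0 = -5.4 + 0.0 + 0.0 = -5.4


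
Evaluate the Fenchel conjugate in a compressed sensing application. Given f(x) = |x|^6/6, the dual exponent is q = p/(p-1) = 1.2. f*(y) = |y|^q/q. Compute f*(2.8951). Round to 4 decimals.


The conjugate exponent q satisfies 1/p + 1/q = 1.
p = 6, so q = 6/(6 - 1) = 1.2
|y|^q = 2.8951^1.2 = 3.5809
f*(2.8951) = 3.5809 / 1.2 = 2.9841


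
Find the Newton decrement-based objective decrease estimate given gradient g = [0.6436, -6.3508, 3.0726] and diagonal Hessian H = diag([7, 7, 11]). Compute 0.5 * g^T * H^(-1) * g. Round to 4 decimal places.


Step 1: H is diagonal, so H^(-1) * g = [0.0919, -0.9073, 0.2793].
Step 2: g^T H^(-1) g = sum_i g_i^2 / H_ii
  = (0.6436)^2/7 + (-6.3508)^2/7 + (3.0726)^2/11
  = 0.0592 + 5.7618 + 0.8583 = 6.6792
Step 3: Objective decrease = 0.5 * g^T H^(-1) g = 3.3396


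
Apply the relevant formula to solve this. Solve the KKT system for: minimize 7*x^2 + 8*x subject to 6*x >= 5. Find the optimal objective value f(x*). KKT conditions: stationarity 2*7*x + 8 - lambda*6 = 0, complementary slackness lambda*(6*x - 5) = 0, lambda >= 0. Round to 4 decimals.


Step 1: Try lambda = 0 (constraint inactive).
x_unc = -8/(2*7) = -0.5714
Check: 6*-0.5714 = -3.4284 < 5 -- violated!
Step 2: Constraint must be active: 6*x = 5
x* = 5/6 = 0.8333 (rounded; the exact value 5/6 is used below)
lambda = (2*7*(5/6) + 8)/6 = 3.2778
Step 3: Compute optimal value.
f(x*) = 7*(5/6)^2 + 8*(5/6) = 11.5278


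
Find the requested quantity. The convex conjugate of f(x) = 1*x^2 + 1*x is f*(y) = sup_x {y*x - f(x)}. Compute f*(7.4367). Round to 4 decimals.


f*(y) = sup_x {y*x - a*x^2 - b*x} = sup_x {(y-b)*x - a*x^2}
FOC: (y - b) - 2a*x = 0 => x* = (y - b)/(2a)
x* = (7.4367 - 1)/(2*1) = 3.2184
f*(7.4367) = (y-b)^2/(4a) = (7.4367 - 1)^2/(4*1)
= 41.4311/4 = 10.3578


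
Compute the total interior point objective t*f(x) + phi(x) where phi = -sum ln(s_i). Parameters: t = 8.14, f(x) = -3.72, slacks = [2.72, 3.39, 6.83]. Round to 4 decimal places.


Step 1: Compute log-barrier.
ln values: [1.0006, 1.2208, 1.9213]
phi = -(1.0006 + 1.2208 + 1.9213) = -4.1428
Step 2: Compute augmented objective.
t*f(x) = 8.14*-3.72 = -30.2808
Total = -30.2808 - 4.1428 = -34.4236


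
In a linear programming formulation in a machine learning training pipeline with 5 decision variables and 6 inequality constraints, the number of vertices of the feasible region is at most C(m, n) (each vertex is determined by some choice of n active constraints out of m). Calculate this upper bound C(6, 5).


Each vertex corresponds to some choice of n active constraints out of m, so the number of vertices is at most C(m, n) = m! / (n!(m-n)!).
m = 6, n = 5
Numerator: 6 * 5 * 4 * 3 * 2
Denominator: 5! = 120
C(6, 5) = 6


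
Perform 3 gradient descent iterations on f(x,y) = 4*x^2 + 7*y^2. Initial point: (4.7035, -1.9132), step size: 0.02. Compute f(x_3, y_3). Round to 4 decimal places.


Gradient descent on f(x,y) = 4*x^2 + 7*y^2.
Starting point: (4.7035, -1.9132), alpha = 0.02
Step 1: grad_x = 2*4*4.7035 = 37.628, grad_y = 2*7*-1.9132 = -26.7848
  x_1 = 4.7035 - 0.02*37.628 = 3.9509
  y_1 = -1.9132 - 0.02*-26.7848 = -1.3775
Step 2: grad_x = 2*4*3.9509 = 31.6075, grad_y = 2*7*-1.3775 = -19.2851
  x_2 = 3.9509 - 0.02*31.6075 = 3.3188
  y_2 = -1.3775 - 0.02*-19.2851 = -0.9918
Step 3: grad_x = 2*4*3.3188 = 26.5503, grad_y = 2*7*-0.9918 = -13.8852
  x_3 = 3.3188 - 0.02*26.5503 = 2.7878
  y_3 = -0.9918 - 0.02*-13.8852 = -0.7141
f(2.7878, -0.7141) = 4*2.7878^2 + 7*(-0.7141)^2 = 34.6565


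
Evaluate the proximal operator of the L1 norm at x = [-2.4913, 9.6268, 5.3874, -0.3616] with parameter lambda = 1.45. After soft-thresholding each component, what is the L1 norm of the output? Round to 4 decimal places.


Soft-thresholding with lambda = 1.45:
prox(-2.4913) = sign(-2.4913)*max(|-2.4913| - 1.45, 0) = -1.0413
prox(9.6268) = sign(9.6268)*max(|9.6268| - 1.45, 0) = 8.1768
prox(5.3874) = sign(5.3874)*max(|5.3874| - 1.45, 0) = 3.9374
prox(-0.3616) = sign(-0.3616)*max(|-0.3616| - 1.45, 0) = 0.0
prox(x) = [-1.0413, 8.1768, 3.9374, 0.0]
||prox(x)||_1 = 1.0413 + 8.1768 + 3.9374 + 0.0 = 13.1555
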